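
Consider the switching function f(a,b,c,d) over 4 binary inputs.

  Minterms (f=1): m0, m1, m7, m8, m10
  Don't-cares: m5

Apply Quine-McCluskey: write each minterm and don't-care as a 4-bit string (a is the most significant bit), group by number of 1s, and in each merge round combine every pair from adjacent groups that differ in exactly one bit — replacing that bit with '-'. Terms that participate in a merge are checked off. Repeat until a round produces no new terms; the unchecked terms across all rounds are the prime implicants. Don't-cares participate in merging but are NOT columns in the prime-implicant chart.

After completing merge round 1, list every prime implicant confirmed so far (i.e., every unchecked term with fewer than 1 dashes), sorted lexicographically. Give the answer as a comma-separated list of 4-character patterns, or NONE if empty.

NONE

Round 0: 0000✓ 0001✓ 0101✓ 0111✓ 1000✓ 1010✓
Round 1: -000 0-01 000- 01-1 10-0
PIs = {-000, 0-01, 000-, 01-1, 10-0}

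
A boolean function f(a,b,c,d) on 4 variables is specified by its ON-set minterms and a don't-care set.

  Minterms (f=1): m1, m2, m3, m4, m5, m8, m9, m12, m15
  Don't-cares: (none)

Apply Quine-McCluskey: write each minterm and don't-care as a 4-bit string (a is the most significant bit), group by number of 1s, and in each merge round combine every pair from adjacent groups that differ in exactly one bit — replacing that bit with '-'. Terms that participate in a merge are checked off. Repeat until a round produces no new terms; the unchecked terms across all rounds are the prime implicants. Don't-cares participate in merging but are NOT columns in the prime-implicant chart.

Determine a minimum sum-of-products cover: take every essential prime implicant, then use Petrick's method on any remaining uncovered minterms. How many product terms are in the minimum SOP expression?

5

[col 0] 0001*, 0010*, 0011*, 0100*, 0101*, 1000*, 1001*, 1100*, 1111
[col 1] -001, -100, 0-01, 00-1, 001-, 010-, 1-00, 100-
Prime implicants: -001, -100, 0-01, 00-1, 001-, 010-, 1-00, 100-, 1111
PI chart (minterm → PIs covering it):
  1 | -001,0-01,00-1
  2 | 001-  (sole → essential)
  3 | 00-1,001-
  4 | -100,010-
  5 | 0-01,010-
  8 | 1-00,100-
  9 | -001,100-
  12 | -100,1-00
  15 | 1111  (sole → essential)
Essential prime implicants: 001-, 1111
Petrick residual → -001, 010-, 1-00
Minimum SOP uses 5 PIs: b'c'd + a'b'c + a'bc' + ac'd' + abcd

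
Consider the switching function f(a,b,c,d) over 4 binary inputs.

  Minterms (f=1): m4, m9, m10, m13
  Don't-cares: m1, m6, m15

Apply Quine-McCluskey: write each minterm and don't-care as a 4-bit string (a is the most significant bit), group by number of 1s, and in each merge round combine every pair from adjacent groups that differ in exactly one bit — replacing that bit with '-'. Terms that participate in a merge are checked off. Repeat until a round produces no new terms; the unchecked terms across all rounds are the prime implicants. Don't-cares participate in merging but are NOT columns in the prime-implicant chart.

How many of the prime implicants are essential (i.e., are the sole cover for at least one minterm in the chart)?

2

size-2^0 implicants → 0001(✓)  0100(✓)  0110(✓)  1001(✓)  1010  1101(✓)  1111(✓)
size-2^1 implicants → -001  01-0  1-01  11-1
Unchecked terms (primes): -001, 01-0, 1-01, 1010, 11-1
Minterm coverage:
  m4 ⊆ 01-0 [E]
  m9 ⊆ -001,1-01
  m10 ⊆ 1010 [E]
  m13 ⊆ 1-01,11-1
E = {01-0, 1010}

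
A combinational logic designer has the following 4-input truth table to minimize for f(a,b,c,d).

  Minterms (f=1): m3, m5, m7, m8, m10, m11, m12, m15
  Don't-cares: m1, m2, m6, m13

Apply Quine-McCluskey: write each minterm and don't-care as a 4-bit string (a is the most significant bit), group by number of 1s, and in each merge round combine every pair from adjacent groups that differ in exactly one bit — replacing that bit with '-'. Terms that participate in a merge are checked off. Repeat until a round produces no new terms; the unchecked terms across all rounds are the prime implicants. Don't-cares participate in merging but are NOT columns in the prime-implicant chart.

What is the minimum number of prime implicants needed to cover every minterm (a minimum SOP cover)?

3

[col 0] 0001*, 0010*, 0011*, 0101*, 0110*, 0111*, 1000*, 1010*, 1011*, 1100*, 1101*, 1111*
[col 1] -010*, -011*, -101*, -111*, 0-01*, 0-10*, 0-11*, 00-1*, 001-*, 01-1*, 011-*, 1-00, 1-11*, 10-0, 101-*, 11-1*, 110-
[col 2] --11, -01-, -1-1, 0--1, 0-1-
Prime implicants: --11, -01-, -1-1, 0--1, 0-1-, 1-00, 10-0, 110-
PI chart (minterm → PIs covering it):
  3 | --11,-01-,0--1,0-1-
  5 | -1-1,0--1
  7 | --11,-1-1,0--1,0-1-
  8 | 1-00,10-0
  10 | -01-,10-0
  11 | --11,-01-
  12 | 1-00,110-
  15 | --11,-1-1
(no essential prime implicants)
Petrick residual → -01-, -1-1, 1-00
Minimum SOP uses 3 PIs: b'c + bd + ac'd'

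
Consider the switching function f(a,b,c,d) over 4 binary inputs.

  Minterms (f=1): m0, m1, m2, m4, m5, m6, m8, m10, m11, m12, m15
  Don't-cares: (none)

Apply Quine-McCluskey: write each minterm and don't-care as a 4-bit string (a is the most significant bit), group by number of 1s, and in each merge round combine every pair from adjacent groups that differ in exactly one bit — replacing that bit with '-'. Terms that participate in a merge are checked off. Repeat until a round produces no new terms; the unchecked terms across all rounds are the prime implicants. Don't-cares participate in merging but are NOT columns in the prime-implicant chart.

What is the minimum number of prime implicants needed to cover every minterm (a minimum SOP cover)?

Round 0: 0000✓ 0001✓ 0010✓ 0100✓ 0101✓ 0110✓ 1000✓ 1010✓ 1011✓ 1100✓ 1111✓
Round 1: -000✓ -010✓ -100✓ 0-00✓ 0-01✓ 0-10✓ 00-0✓ 000-✓ 01-0✓ 010-✓ 1-00✓ 1-11 10-0✓ 101-
Round 2: --00 -0-0 0--0 0-0-
PIs = {--00, -0-0, 0--0, 0-0-, 1-11, 101-}
Coverage chart:
  m0: --00,-0-0,0--0,0-0-
  m1: 0-0- ←essential
  m2: -0-0,0--0
  m4: --00,0--0,0-0-
  m5: 0-0- ←essential
  m6: 0--0 ←essential
  m8: --00,-0-0
  m10: -0-0,101-
  m11: 1-11,101-
  m12: --00 ←essential
  m15: 1-11 ←essential
Essential: --00, 0--0, 0-0-, 1-11
Petrick residual → -0-0
Min cover (5 terms): c'd' + b'd' + a'd' + a'c' + acd

5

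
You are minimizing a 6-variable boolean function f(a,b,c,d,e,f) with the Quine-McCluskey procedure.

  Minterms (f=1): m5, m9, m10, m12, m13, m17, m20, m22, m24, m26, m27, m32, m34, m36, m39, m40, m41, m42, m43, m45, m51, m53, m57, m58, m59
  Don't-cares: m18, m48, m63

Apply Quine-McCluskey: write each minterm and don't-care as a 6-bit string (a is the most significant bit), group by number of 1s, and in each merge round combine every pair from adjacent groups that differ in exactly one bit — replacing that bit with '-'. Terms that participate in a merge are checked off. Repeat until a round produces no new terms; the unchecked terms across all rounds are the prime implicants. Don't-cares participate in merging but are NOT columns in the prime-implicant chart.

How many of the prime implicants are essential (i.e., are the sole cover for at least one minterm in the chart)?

14

size-2^0 implicants → 000101(✓)  001001(✓)  001010(✓)  001100(✓)  001101(✓)  010001  010010(✓)  010100(✓)  010110(✓)  011000(✓)  011010(✓)  011011(✓)  100000(✓)  100010(✓)  100100(✓)  100111  101000(✓)  101001(✓)  101010(✓)  101011(✓)  101101(✓)  110000(✓)  110011(✓)  110101  111001(✓)  111010(✓)  111011(✓)  111111(✓)
size-2^1 implicants → -01001(✓)  -01010(✓)  -01101(✓)  -11010(✓)  -11011(✓)  0-1010(✓)  00-101  001-01(✓)  00110-  01-010  010-10  0101-0  0110-0  01101-(✓)  1-0000  1-1001(✓)  1-1010(✓)  1-1011(✓)  10-000(✓)  10-010(✓)  100-00  1000-0(✓)  101-01(✓)  1010-0(✓)  1010-1(✓)  10100-(✓)  10101-(✓)  11-011  111-11  1110-1(✓)  11101-(✓)
size-2^2 implicants → --1010  -01-01  -1101-  1-10-1  1-101-  10-0-0  1010--
Unchecked terms (primes): --1010, -01-01, -1101-, 00-101, 00110-, 01-010, 010-10, 010001, 0101-0, 0110-0, 1-0000, 1-10-1, 1-101-, 10-0-0, 100-00, 100111, 1010--, 11-011, 110101, 111-11
Minterm coverage:
  m5 ⊆ 00-101 [E]
  m9 ⊆ -01-01 [E]
  m10 ⊆ --1010 [E]
  m12 ⊆ 00110- [E]
  m13 ⊆ -01-01,00-101,00110-
  m17 ⊆ 010001 [E]
  m20 ⊆ 0101-0 [E]
  m22 ⊆ 010-10,0101-0
  m24 ⊆ 0110-0 [E]
  m26 ⊆ --1010,-1101-,01-010,0110-0
  m27 ⊆ -1101- [E]
  m32 ⊆ 1-0000,10-0-0,100-00
  m34 ⊆ 10-0-0 [E]
  m36 ⊆ 100-00 [E]
  m39 ⊆ 100111 [E]
  m40 ⊆ 10-0-0,1010--
  m41 ⊆ -01-01,1-10-1,1010--
  m42 ⊆ --1010,1-101-,10-0-0,1010--
  m43 ⊆ 1-10-1,1-101-,1010--
  m45 ⊆ -01-01 [E]
  m51 ⊆ 11-011 [E]
  m53 ⊆ 110101 [E]
  m57 ⊆ 1-10-1 [E]
  m58 ⊆ --1010,-1101-,1-101-
  m59 ⊆ -1101-,1-10-1,1-101-,11-011,111-11
E = {--1010, -01-01, -1101-, 00-101, 00110-, 010001, 0101-0, 0110-0, 1-10-1, 10-0-0, 100-00, 100111, 11-011, 110101}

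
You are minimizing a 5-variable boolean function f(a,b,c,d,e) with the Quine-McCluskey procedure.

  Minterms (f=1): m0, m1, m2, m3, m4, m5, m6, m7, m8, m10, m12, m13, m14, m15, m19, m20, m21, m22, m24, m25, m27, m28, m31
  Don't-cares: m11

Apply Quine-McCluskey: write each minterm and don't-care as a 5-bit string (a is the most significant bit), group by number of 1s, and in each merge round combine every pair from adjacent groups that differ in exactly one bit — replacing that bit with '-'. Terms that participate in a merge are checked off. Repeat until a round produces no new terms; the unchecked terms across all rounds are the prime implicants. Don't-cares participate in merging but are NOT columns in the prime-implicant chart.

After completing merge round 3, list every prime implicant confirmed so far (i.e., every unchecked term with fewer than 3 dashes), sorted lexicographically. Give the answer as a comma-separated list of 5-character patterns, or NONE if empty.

--011, --100, -01-0, -010-, -1-00, -1-11, 110-1, 1100-

size-2^0 implicants → 00000(✓)  00001(✓)  00010(✓)  00011(✓)  00100(✓)  00101(✓)  00110(✓)  00111(✓)  01000(✓)  01010(✓)  01011(✓)  01100(✓)  01101(✓)  01110(✓)  01111(✓)  10011(✓)  10100(✓)  10101(✓)  10110(✓)  11000(✓)  11001(✓)  11011(✓)  11100(✓)  11111(✓)
size-2^1 implicants → -0011(✓)  -0100(✓)  -0101(✓)  -0110(✓)  -1000(✓)  -1011(✓)  -1100(✓)  -1111(✓)  0-000(✓)  0-010(✓)  0-011(✓)  0-100(✓)  0-101(✓)  0-110(✓)  0-111(✓)  00-00(✓)  00-01(✓)  00-10(✓)  00-11(✓)  000-0(✓)  000-1(✓)  0000-(✓)  0001-(✓)  001-0(✓)  001-1(✓)  0010-(✓)  0011-(✓)  01-00(✓)  01-10(✓)  01-11(✓)  010-0(✓)  0101-(✓)  011-0(✓)  011-1(✓)  0110-(✓)  0111-(✓)  1-011(✓)  1-100(✓)  101-0(✓)  1010-(✓)  11-00(✓)  11-11(✓)  110-1  1100-
size-2^2 implicants → --011  --100  -01-0  -010-  -1-00  -1-11  0--00(✓)  0--10(✓)  0--11(✓)  0-0-0(✓)  0-01-(✓)  0-1-0(✓)  0-1-1(✓)  0-10-(✓)  0-11-(✓)  00--0(✓)  00--1(✓)  00-0-(✓)  00-1-(✓)  000--(✓)  001--(✓)  01--0(✓)  01-1-(✓)  011--(✓)
size-2^3 implicants → 0---0  0--1-  0-1--  00---
Unchecked terms (primes): --011, --100, -01-0, -010-, -1-00, -1-11, 0---0, 0--1-, 0-1--, 00---, 110-1, 1100-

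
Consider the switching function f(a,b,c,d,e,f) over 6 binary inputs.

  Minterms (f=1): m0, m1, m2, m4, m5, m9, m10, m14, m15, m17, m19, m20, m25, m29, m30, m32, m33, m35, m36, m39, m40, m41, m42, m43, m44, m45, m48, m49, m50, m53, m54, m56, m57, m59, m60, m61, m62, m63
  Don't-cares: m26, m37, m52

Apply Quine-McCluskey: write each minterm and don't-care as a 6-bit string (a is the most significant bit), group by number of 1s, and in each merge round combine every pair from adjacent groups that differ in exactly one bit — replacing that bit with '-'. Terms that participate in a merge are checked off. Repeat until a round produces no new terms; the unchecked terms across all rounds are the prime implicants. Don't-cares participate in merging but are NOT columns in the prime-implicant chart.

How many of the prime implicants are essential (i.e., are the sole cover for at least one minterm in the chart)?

size-2^0 implicants → 000000(✓)  000001(✓)  000010(✓)  000100(✓)  000101(✓)  001001(✓)  001010(✓)  001110(✓)  001111(✓)  010001(✓)  010011(✓)  010100(✓)  011001(✓)  011010(✓)  011101(✓)  011110(✓)  100000(✓)  100001(✓)  100011(✓)  100100(✓)  100101(✓)  100111(✓)  101000(✓)  101001(✓)  101010(✓)  101011(✓)  101100(✓)  101101(✓)  110000(✓)  110001(✓)  110010(✓)  110100(✓)  110101(✓)  110110(✓)  111000(✓)  111001(✓)  111011(✓)  111100(✓)  111101(✓)  111110(✓)  111111(✓)
size-2^1 implicants → -00000(✓)  -00001(✓)  -00100(✓)  -00101(✓)  -01001(✓)  -01010  -10001(✓)  -10100(✓)  -11001(✓)  -11101(✓)  -11110  0-0001(✓)  0-0100(✓)  0-1001(✓)  0-1010(✓)  0-1110(✓)  00-001(✓)  00-010  000-00(✓)  000-01(✓)  0000-0  00000-(✓)  00010-(✓)  001-10(✓)  00111-  01-001(✓)  0100-1  011-01(✓)  011-10(✓)  1-0000(✓)  1-0001(✓)  1-0100(✓)  1-0101(✓)  1-1000(✓)  1-1001(✓)  1-1011(✓)  1-1100(✓)  1-1101(✓)  10-000(✓)  10-001(✓)  10-011(✓)  10-100(✓)  10-101(✓)  100-00(✓)  100-01(✓)  100-11(✓)  1000-1(✓)  10000-(✓)  1001-1(✓)  10010-(✓)  101-00(✓)  101-01(✓)  1010-0(✓)  1010-1(✓)  10100-(✓)  10101-(✓)  10110-(✓)  11-000(✓)  11-001(✓)  11-100(✓)  11-101(✓)  11-110(✓)  110-00(✓)  110-01(✓)  110-10(✓)  1100-0(✓)  11000-(✓)  1101-0(✓)  11010-(✓)  111-00(✓)  111-01(✓)  111-11(✓)  1110-1(✓)  11100-(✓)  1111-0(✓)  1111-1(✓)  11110-(✓)  11111-(✓)
size-2^2 implicants → --0001(✓)  --0100  --1001(✓)  -0-001(✓)  -00-00(✓)  -00-01(✓)  -0000-(✓)  -0010-(✓)  -1-001(✓)  -11-01  0--001(✓)  0-1-10  000-0-(✓)  1--000(✓)  1--001(✓)  1--100(✓)  1--101(✓)  1-0-00(✓)  1-0-01(✓)  1-000-(✓)  1-010-(✓)  1-1-00(✓)  1-1-01(✓)  1-10-1  1-100-(✓)  1-110-(✓)  10--00(✓)  10--01(✓)  10-0-1  10-00-(✓)  10-10-(✓)  100--1  100-0-(✓)  101-0-(✓)  1010--  11--00(✓)  11--01(✓)  11-00-(✓)  11-1-0  11-10-(✓)  110--0  110-0-(✓)  111--1  111-0-(✓)  1111--
size-2^3 implicants → ---001  -00-0-  1---00(✓)  1---01(✓)  1--00-(✓)  1--10-(✓)  1-0-0-(✓)  1-1-0-(✓)  10--0-(✓)  11--0-(✓)
size-2^4 implicants → 1---0-
Unchecked terms (primes): ---001, --0100, -00-0-, -01010, -11-01, -11110, 0-1-10, 00-010, 0000-0, 00111-, 0100-1, 1---0-, 1-10-1, 10-0-1, 100--1, 1010--, 11-1-0, 110--0, 111--1, 1111--
Minterm coverage:
  m0 ⊆ -00-0-,0000-0
  m1 ⊆ ---001,-00-0-
  m2 ⊆ 00-010,0000-0
  m4 ⊆ --0100,-00-0-
  m5 ⊆ -00-0- [E]
  m9 ⊆ ---001 [E]
  m10 ⊆ -01010,0-1-10,00-010
  m14 ⊆ 0-1-10,00111-
  m15 ⊆ 00111- [E]
  m17 ⊆ ---001,0100-1
  m19 ⊆ 0100-1 [E]
  m20 ⊆ --0100 [E]
  m25 ⊆ ---001,-11-01
  m29 ⊆ -11-01 [E]
  m30 ⊆ -11110,0-1-10
  m32 ⊆ -00-0-,1---0-
  m33 ⊆ ---001,-00-0-,1---0-,10-0-1,100--1
  m35 ⊆ 10-0-1,100--1
  m36 ⊆ --0100,-00-0-,1---0-
  m39 ⊆ 100--1 [E]
  m40 ⊆ 1---0-,1010--
  m41 ⊆ ---001,1---0-,1-10-1,10-0-1,1010--
  m42 ⊆ -01010,1010--
  m43 ⊆ 1-10-1,10-0-1,1010--
  m44 ⊆ 1---0- [E]
  m45 ⊆ 1---0- [E]
  m48 ⊆ 1---0-,110--0
  m49 ⊆ ---001,1---0-
  m50 ⊆ 110--0 [E]
  m53 ⊆ 1---0- [E]
  m54 ⊆ 11-1-0,110--0
  m56 ⊆ 1---0- [E]
  m57 ⊆ ---001,-11-01,1---0-,1-10-1,111--1
  m59 ⊆ 1-10-1,111--1
  m60 ⊆ 1---0-,11-1-0,1111--
  m61 ⊆ -11-01,1---0-,111--1,1111--
  m62 ⊆ -11110,11-1-0,1111--
  m63 ⊆ 111--1,1111--
E = {---001, --0100, -00-0-, -11-01, 00111-, 0100-1, 1---0-, 100--1, 110--0}

9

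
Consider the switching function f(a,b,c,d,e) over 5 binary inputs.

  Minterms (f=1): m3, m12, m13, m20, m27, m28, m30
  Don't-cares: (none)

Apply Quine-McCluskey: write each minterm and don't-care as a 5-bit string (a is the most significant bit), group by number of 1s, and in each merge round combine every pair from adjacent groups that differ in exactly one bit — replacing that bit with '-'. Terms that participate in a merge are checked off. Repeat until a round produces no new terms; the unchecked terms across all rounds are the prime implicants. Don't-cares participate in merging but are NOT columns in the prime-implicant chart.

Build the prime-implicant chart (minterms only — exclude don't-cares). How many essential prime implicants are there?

5

size-2^0 implicants → 00011  01100(✓)  01101(✓)  10100(✓)  11011  11100(✓)  11110(✓)
size-2^1 implicants → -1100  0110-  1-100  111-0
Unchecked terms (primes): -1100, 00011, 0110-, 1-100, 11011, 111-0
Minterm coverage:
  m3 ⊆ 00011 [E]
  m12 ⊆ -1100,0110-
  m13 ⊆ 0110- [E]
  m20 ⊆ 1-100 [E]
  m27 ⊆ 11011 [E]
  m28 ⊆ -1100,1-100,111-0
  m30 ⊆ 111-0 [E]
E = {00011, 0110-, 1-100, 11011, 111-0}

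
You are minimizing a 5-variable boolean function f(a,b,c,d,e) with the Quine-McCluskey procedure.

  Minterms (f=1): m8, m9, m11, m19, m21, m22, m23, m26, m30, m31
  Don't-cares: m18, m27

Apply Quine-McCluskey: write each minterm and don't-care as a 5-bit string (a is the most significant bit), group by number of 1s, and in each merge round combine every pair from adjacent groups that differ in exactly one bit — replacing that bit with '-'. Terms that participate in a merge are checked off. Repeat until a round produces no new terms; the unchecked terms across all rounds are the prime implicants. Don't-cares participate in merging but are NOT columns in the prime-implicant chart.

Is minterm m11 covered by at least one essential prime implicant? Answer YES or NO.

NO

size-2^0 implicants → 01000(✓)  01001(✓)  01011(✓)  10010(✓)  10011(✓)  10101(✓)  10110(✓)  10111(✓)  11010(✓)  11011(✓)  11110(✓)  11111(✓)
size-2^1 implicants → -1011  010-1  0100-  1-010(✓)  1-011(✓)  1-110(✓)  1-111(✓)  10-10(✓)  10-11(✓)  1001-(✓)  101-1  1011-(✓)  11-10(✓)  11-11(✓)  1101-(✓)  1111-(✓)
size-2^2 implicants → 1--10(✓)  1--11(✓)  1-01-(✓)  1-11-(✓)  10-1-(✓)  11-1-(✓)
size-2^3 implicants → 1--1-
Unchecked terms (primes): -1011, 010-1, 0100-, 1--1-, 101-1
Minterm coverage:
  m8 ⊆ 0100- [E]
  m9 ⊆ 010-1,0100-
  m11 ⊆ -1011,010-1
  m19 ⊆ 1--1- [E]
  m21 ⊆ 101-1 [E]
  m22 ⊆ 1--1- [E]
  m23 ⊆ 1--1-,101-1
  m26 ⊆ 1--1- [E]
  m30 ⊆ 1--1- [E]
  m31 ⊆ 1--1- [E]
E = {0100-, 1--1-, 101-1}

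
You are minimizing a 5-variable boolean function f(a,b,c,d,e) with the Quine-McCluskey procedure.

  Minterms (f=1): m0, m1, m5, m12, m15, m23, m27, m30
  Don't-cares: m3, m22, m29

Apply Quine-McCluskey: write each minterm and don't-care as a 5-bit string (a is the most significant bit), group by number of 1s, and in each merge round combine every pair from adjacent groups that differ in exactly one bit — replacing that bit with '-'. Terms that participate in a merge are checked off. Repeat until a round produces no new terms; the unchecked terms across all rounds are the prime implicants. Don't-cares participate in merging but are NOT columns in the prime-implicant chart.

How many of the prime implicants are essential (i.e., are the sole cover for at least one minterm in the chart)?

7

Round 0: 00000✓ 00001✓ 00011✓ 00101✓ 01100 01111 10110✓ 10111✓ 11011 11101 11110✓
Round 1: 00-01 000-1 0000- 1-110 1011-
PIs = {00-01, 000-1, 0000-, 01100, 01111, 1-110, 1011-, 11011, 11101}
Coverage chart:
  m0: 0000- ←essential
  m1: 00-01,000-1,0000-
  m5: 00-01 ←essential
  m12: 01100 ←essential
  m15: 01111 ←essential
  m23: 1011- ←essential
  m27: 11011 ←essential
  m30: 1-110 ←essential
Essential: 00-01, 0000-, 01100, 01111, 1-110, 1011-, 11011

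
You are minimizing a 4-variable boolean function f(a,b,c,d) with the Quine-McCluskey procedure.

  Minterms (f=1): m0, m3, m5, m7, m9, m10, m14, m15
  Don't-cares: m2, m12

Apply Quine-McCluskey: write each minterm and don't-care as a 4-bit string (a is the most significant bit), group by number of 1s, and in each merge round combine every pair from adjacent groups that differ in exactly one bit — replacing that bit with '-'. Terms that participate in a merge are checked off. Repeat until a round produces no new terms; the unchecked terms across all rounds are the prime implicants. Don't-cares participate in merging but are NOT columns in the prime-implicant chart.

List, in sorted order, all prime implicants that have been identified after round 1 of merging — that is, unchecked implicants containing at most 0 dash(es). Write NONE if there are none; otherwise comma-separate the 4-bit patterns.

[col 0] 0000*, 0010*, 0011*, 0101*, 0111*, 1001, 1010*, 1100*, 1110*, 1111*
[col 1] -010, -111, 0-11, 00-0, 001-, 01-1, 1-10, 11-0, 111-
Prime implicants: -010, -111, 0-11, 00-0, 001-, 01-1, 1-10, 1001, 11-0, 111-

1001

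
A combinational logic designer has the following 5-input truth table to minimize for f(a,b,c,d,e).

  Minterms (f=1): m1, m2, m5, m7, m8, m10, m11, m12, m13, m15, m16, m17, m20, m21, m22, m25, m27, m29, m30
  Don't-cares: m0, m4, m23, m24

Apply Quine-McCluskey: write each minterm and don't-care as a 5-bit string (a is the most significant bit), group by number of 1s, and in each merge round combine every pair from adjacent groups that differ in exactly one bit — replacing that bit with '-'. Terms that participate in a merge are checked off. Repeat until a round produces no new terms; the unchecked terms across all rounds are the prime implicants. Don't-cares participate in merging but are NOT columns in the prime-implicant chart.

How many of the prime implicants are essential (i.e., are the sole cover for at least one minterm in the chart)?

3

[col 0] 00000*, 00001*, 00010*, 00100*, 00101*, 00111*, 01000*, 01010*, 01011*, 01100*, 01101*, 01111*, 10000*, 10001*, 10100*, 10101*, 10110*, 10111*, 11000*, 11001*, 11011*, 11101*, 11110*
[col 1] -0000*, -0001*, -0100*, -0101*, -0111*, -1000*, -1011, -1101*, 0-000*, 0-010*, 0-100*, 0-101*, 0-111*, 00-00*, 00-01*, 000-0*, 0000-*, 001-1*, 0010-*, 01-00*, 01-11, 010-0*, 0101-, 011-1*, 0110-*, 1-000*, 1-001*, 1-101*, 1-110, 10-00*, 10-01*, 1000-*, 101-0*, 101-1*, 1010-*, 1011-*, 11-01*, 110-1, 1100-*
[col 2] --000, --101, -0-00*, -0-01*, -000-*, -01-1, -010-*, 0--00, 0-0-0, 0-1-1, 0-10-, 00-0-*, 1--01, 1-00-, 10-0-*, 101--
[col 3] -0-0-
Prime implicants: --000, --101, -0-0-, -01-1, -1011, 0--00, 0-0-0, 0-1-1, 0-10-, 01-11, 0101-, 1--01, 1-00-, 1-110, 101--, 110-1
PI chart (minterm → PIs covering it):
  1 | -0-0-  (sole → essential)
  2 | 0-0-0  (sole → essential)
  5 | --101,-0-0-,-01-1,0-1-1,0-10-
  7 | -01-1,0-1-1
  8 | --000,0--00,0-0-0
  10 | 0-0-0,0101-
  11 | -1011,01-11,0101-
  12 | 0--00,0-10-
  13 | --101,0-1-1,0-10-
  15 | 0-1-1,01-11
  16 | --000,-0-0-,1-00-
  17 | -0-0-,1--01,1-00-
  20 | -0-0-,101--
  21 | --101,-0-0-,-01-1,1--01,101--
  22 | 1-110,101--
  25 | 1--01,1-00-,110-1
  27 | -1011,110-1
  29 | --101,1--01
  30 | 1-110  (sole → essential)
Essential prime implicants: -0-0-, 0-0-0, 1-110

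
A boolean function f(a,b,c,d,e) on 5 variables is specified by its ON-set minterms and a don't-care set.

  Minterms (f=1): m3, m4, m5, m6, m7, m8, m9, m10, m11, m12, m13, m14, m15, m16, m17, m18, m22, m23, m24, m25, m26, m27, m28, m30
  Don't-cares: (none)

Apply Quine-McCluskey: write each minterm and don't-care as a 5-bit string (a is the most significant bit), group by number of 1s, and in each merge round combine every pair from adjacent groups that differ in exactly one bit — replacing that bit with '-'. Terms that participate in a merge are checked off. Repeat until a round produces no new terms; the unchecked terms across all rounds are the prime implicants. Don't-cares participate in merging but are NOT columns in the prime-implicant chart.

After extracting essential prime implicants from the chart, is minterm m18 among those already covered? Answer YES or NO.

size-2^0 implicants → 00011(✓)  00100(✓)  00101(✓)  00110(✓)  00111(✓)  01000(✓)  01001(✓)  01010(✓)  01011(✓)  01100(✓)  01101(✓)  01110(✓)  01111(✓)  10000(✓)  10001(✓)  10010(✓)  10110(✓)  10111(✓)  11000(✓)  11001(✓)  11010(✓)  11011(✓)  11100(✓)  11110(✓)
size-2^1 implicants → -0110(✓)  -0111(✓)  -1000(✓)  -1001(✓)  -1010(✓)  -1011(✓)  -1100(✓)  -1110(✓)  0-011(✓)  0-100(✓)  0-101(✓)  0-110(✓)  0-111(✓)  00-11(✓)  001-0(✓)  001-1(✓)  0010-(✓)  0011-(✓)  01-00(✓)  01-01(✓)  01-10(✓)  01-11(✓)  010-0(✓)  010-1(✓)  0100-(✓)  0101-(✓)  011-0(✓)  011-1(✓)  0110-(✓)  0111-(✓)  1-000(✓)  1-001(✓)  1-010(✓)  1-110(✓)  10-10(✓)  100-0(✓)  1000-(✓)  1011-(✓)  11-00(✓)  11-10(✓)  110-0(✓)  110-1(✓)  1100-(✓)  1101-(✓)  111-0(✓)
size-2^2 implicants → --110  -011-  -1-00(✓)  -1-10(✓)  -10-0(✓)  -10-1(✓)  -100-(✓)  -101-(✓)  -11-0(✓)  0--11  0-1-0(✓)  0-1-1(✓)  0-10-(✓)  0-11-(✓)  001--(✓)  01--0(✓)  01--1(✓)  01-0-(✓)  01-1-(✓)  010--(✓)  011--(✓)  1--10  1-0-0  1-00-  11--0(✓)  110--(✓)
size-2^3 implicants → -1--0  -10--  0-1--  01---
Unchecked terms (primes): --110, -011-, -1--0, -10--, 0--11, 0-1--, 01---, 1--10, 1-0-0, 1-00-
Minterm coverage:
  m3 ⊆ 0--11 [E]
  m4 ⊆ 0-1-- [E]
  m5 ⊆ 0-1-- [E]
  m6 ⊆ --110,-011-,0-1--
  m7 ⊆ -011-,0--11,0-1--
  m8 ⊆ -1--0,-10--,01---
  m9 ⊆ -10--,01---
  m10 ⊆ -1--0,-10--,01---
  m11 ⊆ -10--,0--11,01---
  m12 ⊆ -1--0,0-1--,01---
  m13 ⊆ 0-1--,01---
  m14 ⊆ --110,-1--0,0-1--,01---
  m15 ⊆ 0--11,0-1--,01---
  m16 ⊆ 1-0-0,1-00-
  m17 ⊆ 1-00- [E]
  m18 ⊆ 1--10,1-0-0
  m22 ⊆ --110,-011-,1--10
  m23 ⊆ -011- [E]
  m24 ⊆ -1--0,-10--,1-0-0,1-00-
  m25 ⊆ -10--,1-00-
  m26 ⊆ -1--0,-10--,1--10,1-0-0
  m27 ⊆ -10-- [E]
  m28 ⊆ -1--0 [E]
  m30 ⊆ --110,-1--0,1--10
E = {-011-, -1--0, -10--, 0--11, 0-1--, 1-00-}

NO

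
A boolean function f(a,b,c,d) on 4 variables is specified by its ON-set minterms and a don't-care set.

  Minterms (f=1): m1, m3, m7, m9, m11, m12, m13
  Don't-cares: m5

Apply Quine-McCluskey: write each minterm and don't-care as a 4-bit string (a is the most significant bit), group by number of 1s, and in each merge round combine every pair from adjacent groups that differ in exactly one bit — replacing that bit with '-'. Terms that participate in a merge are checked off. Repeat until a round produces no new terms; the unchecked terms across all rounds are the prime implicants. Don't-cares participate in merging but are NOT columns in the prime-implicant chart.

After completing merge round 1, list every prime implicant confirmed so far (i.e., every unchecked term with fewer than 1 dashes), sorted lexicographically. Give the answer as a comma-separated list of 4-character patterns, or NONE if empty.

Round 0: 0001✓ 0011✓ 0101✓ 0111✓ 1001✓ 1011✓ 1100✓ 1101✓
Round 1: -001✓ -011✓ -101✓ 0-01✓ 0-11✓ 00-1✓ 01-1✓ 1-01✓ 10-1✓ 110-
Round 2: --01 -0-1 0--1
PIs = {--01, -0-1, 0--1, 110-}

NONE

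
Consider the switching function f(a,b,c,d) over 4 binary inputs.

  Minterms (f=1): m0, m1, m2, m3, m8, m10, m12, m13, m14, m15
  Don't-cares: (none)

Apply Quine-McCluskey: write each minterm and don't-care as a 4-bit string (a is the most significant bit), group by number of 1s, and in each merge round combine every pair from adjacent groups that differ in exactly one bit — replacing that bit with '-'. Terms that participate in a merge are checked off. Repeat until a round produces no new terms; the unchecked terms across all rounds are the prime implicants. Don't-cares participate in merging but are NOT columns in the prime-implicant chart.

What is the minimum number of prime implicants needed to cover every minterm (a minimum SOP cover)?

size-2^0 implicants → 0000(✓)  0001(✓)  0010(✓)  0011(✓)  1000(✓)  1010(✓)  1100(✓)  1101(✓)  1110(✓)  1111(✓)
size-2^1 implicants → -000(✓)  -010(✓)  00-0(✓)  00-1(✓)  000-(✓)  001-(✓)  1-00(✓)  1-10(✓)  10-0(✓)  11-0(✓)  11-1(✓)  110-(✓)  111-(✓)
size-2^2 implicants → -0-0  00--  1--0  11--
Unchecked terms (primes): -0-0, 00--, 1--0, 11--
Minterm coverage:
  m0 ⊆ -0-0,00--
  m1 ⊆ 00-- [E]
  m2 ⊆ -0-0,00--
  m3 ⊆ 00-- [E]
  m8 ⊆ -0-0,1--0
  m10 ⊆ -0-0,1--0
  m12 ⊆ 1--0,11--
  m13 ⊆ 11-- [E]
  m14 ⊆ 1--0,11--
  m15 ⊆ 11-- [E]
E = {00--, 11--}
Petrick residual → -0-0
Cover = b'd' + a'b' + ab  |cover|=3

3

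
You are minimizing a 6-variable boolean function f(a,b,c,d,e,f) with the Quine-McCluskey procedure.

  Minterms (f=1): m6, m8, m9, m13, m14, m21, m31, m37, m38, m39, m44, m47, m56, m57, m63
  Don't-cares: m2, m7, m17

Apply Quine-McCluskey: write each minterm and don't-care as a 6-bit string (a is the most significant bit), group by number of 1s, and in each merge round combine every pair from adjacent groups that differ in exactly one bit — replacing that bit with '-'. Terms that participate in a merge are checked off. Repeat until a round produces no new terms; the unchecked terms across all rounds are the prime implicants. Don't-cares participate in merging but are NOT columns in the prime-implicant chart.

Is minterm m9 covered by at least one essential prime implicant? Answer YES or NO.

YES

[col 0] 000010*, 000110*, 000111*, 001000*, 001001*, 001101*, 001110*, 010001*, 010101*, 011111*, 100101*, 100110*, 100111*, 101100, 101111*, 111000*, 111001*, 111111*
[col 1] -00110*, -00111*, -11111, 00-110, 000-10, 00011-*, 001-01, 00100-, 010-01, 1-1111, 10-111, 1001-1, 10011-*, 11100-
[col 2] -0011-
Prime implicants: -0011-, -11111, 00-110, 000-10, 001-01, 00100-, 010-01, 1-1111, 10-111, 1001-1, 101100, 11100-
PI chart (minterm → PIs covering it):
  6 | -0011-,00-110,000-10
  8 | 00100-  (sole → essential)
  9 | 001-01,00100-
  13 | 001-01  (sole → essential)
  14 | 00-110  (sole → essential)
  21 | 010-01  (sole → essential)
  31 | -11111  (sole → essential)
  37 | 1001-1  (sole → essential)
  38 | -0011-  (sole → essential)
  39 | -0011-,10-111,1001-1
  44 | 101100  (sole → essential)
  47 | 1-1111,10-111
  56 | 11100-  (sole → essential)
  57 | 11100-  (sole → essential)
  63 | -11111,1-1111
Essential prime implicants: -0011-, -11111, 00-110, 001-01, 00100-, 010-01, 1001-1, 101100, 11100-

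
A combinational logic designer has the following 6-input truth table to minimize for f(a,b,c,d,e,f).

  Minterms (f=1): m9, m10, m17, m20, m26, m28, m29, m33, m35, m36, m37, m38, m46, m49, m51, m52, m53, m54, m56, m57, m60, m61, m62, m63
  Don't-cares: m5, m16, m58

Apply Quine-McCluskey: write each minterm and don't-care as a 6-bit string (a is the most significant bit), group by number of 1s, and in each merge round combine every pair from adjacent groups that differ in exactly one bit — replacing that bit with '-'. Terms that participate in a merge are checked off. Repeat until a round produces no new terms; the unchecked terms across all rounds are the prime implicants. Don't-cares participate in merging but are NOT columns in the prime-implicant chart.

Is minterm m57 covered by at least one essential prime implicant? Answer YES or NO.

NO

[col 0] 000101*, 001001, 001010*, 010000*, 010001*, 010100*, 011010*, 011100*, 011101*, 100001*, 100011*, 100100*, 100101*, 100110*, 101110*, 110001*, 110011*, 110100*, 110101*, 110110*, 111000*, 111001*, 111010*, 111100*, 111101*, 111110*, 111111*
[col 1] -00101, -10001, -10100*, -11010, -11100*, -11101*, 0-1010, 01-100*, 010-00, 01000-, 01110-*, 1-0001*, 1-0011*, 1-0100*, 1-0101*, 1-0110*, 1-1110*, 10-110*, 100-01*, 1000-1*, 1001-0*, 10010-*, 11-001*, 11-100*, 11-101*, 11-110*, 110-01*, 1100-1*, 1101-0*, 11010-*, 111-00*, 111-01*, 111-10*, 1110-0*, 11100-*, 1111-0*, 1111-1*, 11110-*, 11111-*
[col 2] -1-100, -1110-, 1--110, 1-0-01, 1-00-1, 1-01-0, 1-010-, 11--01, 11-1-0, 11-10-, 111--0, 111-0-, 1111--
Prime implicants: -00101, -1-100, -10001, -11010, -1110-, 0-1010, 001001, 010-00, 01000-, 1--110, 1-0-01, 1-00-1, 1-01-0, 1-010-, 11--01, 11-1-0, 11-10-, 111--0, 111-0-, 1111--
PI chart (minterm → PIs covering it):
  9 | 001001  (sole → essential)
  10 | 0-1010  (sole → essential)
  17 | -10001,01000-
  20 | -1-100,010-00
  26 | -11010,0-1010
  28 | -1-100,-1110-
  29 | -1110-  (sole → essential)
  33 | 1-0-01,1-00-1
  35 | 1-00-1  (sole → essential)
  36 | 1-01-0,1-010-
  37 | -00101,1-0-01,1-010-
  38 | 1--110,1-01-0
  46 | 1--110  (sole → essential)
  49 | -10001,1-0-01,1-00-1,11--01
  51 | 1-00-1  (sole → essential)
  52 | -1-100,1-01-0,1-010-,11-1-0,11-10-
  53 | 1-0-01,1-010-,11--01,11-10-
  54 | 1--110,1-01-0,11-1-0
  56 | 111--0,111-0-
  57 | 11--01,111-0-
  60 | -1-100,-1110-,11-1-0,11-10-,111--0,111-0-,1111--
  61 | -1110-,11--01,11-10-,111-0-,1111--
  62 | 1--110,11-1-0,111--0,1111--
  63 | 1111--  (sole → essential)
Essential prime implicants: -1110-, 0-1010, 001001, 1--110, 1-00-1, 1111--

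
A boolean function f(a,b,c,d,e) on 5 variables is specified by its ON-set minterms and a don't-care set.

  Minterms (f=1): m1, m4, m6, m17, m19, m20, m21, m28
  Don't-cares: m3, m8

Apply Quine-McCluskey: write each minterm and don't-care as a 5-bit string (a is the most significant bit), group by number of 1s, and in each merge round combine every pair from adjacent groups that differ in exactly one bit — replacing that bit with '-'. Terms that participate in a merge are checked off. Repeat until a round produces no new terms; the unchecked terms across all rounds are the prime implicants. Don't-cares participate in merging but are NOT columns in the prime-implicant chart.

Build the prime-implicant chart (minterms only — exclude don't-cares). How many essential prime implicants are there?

[col 0] 00001*, 00011*, 00100*, 00110*, 01000, 10001*, 10011*, 10100*, 10101*, 11100*
[col 1] -0001*, -0011*, -0100, 000-1*, 001-0, 1-100, 10-01, 100-1*, 1010-
[col 2] -00-1
Prime implicants: -00-1, -0100, 001-0, 01000, 1-100, 10-01, 1010-
PI chart (minterm → PIs covering it):
  1 | -00-1  (sole → essential)
  4 | -0100,001-0
  6 | 001-0  (sole → essential)
  17 | -00-1,10-01
  19 | -00-1  (sole → essential)
  20 | -0100,1-100,1010-
  21 | 10-01,1010-
  28 | 1-100  (sole → essential)
Essential prime implicants: -00-1, 001-0, 1-100

3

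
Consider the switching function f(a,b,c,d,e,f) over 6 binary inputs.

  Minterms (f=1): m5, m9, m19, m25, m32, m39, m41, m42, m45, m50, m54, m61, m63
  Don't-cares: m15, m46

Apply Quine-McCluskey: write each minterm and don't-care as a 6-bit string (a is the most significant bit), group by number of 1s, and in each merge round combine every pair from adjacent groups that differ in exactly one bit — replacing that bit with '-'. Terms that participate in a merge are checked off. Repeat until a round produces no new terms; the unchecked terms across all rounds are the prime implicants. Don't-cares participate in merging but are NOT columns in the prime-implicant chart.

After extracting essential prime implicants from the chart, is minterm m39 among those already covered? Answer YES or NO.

size-2^0 implicants → 000101  001001(✓)  001111  010011  011001(✓)  100000  100111  101001(✓)  101010(✓)  101101(✓)  101110(✓)  110010(✓)  110110(✓)  111101(✓)  111111(✓)
size-2^1 implicants → -01001  0-1001  1-1101  101-01  101-10  110-10  1111-1
Unchecked terms (primes): -01001, 0-1001, 000101, 001111, 010011, 1-1101, 100000, 100111, 101-01, 101-10, 110-10, 1111-1
Minterm coverage:
  m5 ⊆ 000101 [E]
  m9 ⊆ -01001,0-1001
  m19 ⊆ 010011 [E]
  m25 ⊆ 0-1001 [E]
  m32 ⊆ 100000 [E]
  m39 ⊆ 100111 [E]
  m41 ⊆ -01001,101-01
  m42 ⊆ 101-10 [E]
  m45 ⊆ 1-1101,101-01
  m50 ⊆ 110-10 [E]
  m54 ⊆ 110-10 [E]
  m61 ⊆ 1-1101,1111-1
  m63 ⊆ 1111-1 [E]
E = {0-1001, 000101, 010011, 100000, 100111, 101-10, 110-10, 1111-1}

YES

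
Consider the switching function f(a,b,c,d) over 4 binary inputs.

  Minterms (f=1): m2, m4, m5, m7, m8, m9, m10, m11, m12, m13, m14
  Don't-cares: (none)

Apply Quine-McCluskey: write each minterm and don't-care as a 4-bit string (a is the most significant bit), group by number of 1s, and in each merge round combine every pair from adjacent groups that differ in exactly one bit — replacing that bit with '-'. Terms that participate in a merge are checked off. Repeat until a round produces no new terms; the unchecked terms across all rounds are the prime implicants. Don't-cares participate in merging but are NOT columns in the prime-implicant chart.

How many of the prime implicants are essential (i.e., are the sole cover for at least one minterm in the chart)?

5

[col 0] 0010*, 0100*, 0101*, 0111*, 1000*, 1001*, 1010*, 1011*, 1100*, 1101*, 1110*
[col 1] -010, -100*, -101*, 01-1, 010-*, 1-00*, 1-01*, 1-10*, 10-0*, 10-1*, 100-*, 101-*, 11-0*, 110-*
[col 2] -10-, 1--0, 1-0-, 10--
Prime implicants: -010, -10-, 01-1, 1--0, 1-0-, 10--
PI chart (minterm → PIs covering it):
  2 | -010  (sole → essential)
  4 | -10-  (sole → essential)
  5 | -10-,01-1
  7 | 01-1  (sole → essential)
  8 | 1--0,1-0-,10--
  9 | 1-0-,10--
  10 | -010,1--0,10--
  11 | 10--  (sole → essential)
  12 | -10-,1--0,1-0-
  13 | -10-,1-0-
  14 | 1--0  (sole → essential)
Essential prime implicants: -010, -10-, 01-1, 1--0, 10--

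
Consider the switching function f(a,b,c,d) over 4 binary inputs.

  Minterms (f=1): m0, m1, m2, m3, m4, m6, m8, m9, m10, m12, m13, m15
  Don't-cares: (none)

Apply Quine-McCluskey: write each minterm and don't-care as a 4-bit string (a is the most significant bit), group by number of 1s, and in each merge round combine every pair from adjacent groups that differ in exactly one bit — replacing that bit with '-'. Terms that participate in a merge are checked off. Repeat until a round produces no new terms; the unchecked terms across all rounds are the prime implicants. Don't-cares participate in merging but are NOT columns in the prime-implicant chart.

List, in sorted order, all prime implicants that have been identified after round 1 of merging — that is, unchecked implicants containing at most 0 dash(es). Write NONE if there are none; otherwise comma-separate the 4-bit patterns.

NONE

size-2^0 implicants → 0000(✓)  0001(✓)  0010(✓)  0011(✓)  0100(✓)  0110(✓)  1000(✓)  1001(✓)  1010(✓)  1100(✓)  1101(✓)  1111(✓)
size-2^1 implicants → -000(✓)  -001(✓)  -010(✓)  -100(✓)  0-00(✓)  0-10(✓)  00-0(✓)  00-1(✓)  000-(✓)  001-(✓)  01-0(✓)  1-00(✓)  1-01(✓)  10-0(✓)  100-(✓)  11-1  110-(✓)
size-2^2 implicants → --00  -0-0  -00-  0--0  00--  1-0-
Unchecked terms (primes): --00, -0-0, -00-, 0--0, 00--, 1-0-, 11-1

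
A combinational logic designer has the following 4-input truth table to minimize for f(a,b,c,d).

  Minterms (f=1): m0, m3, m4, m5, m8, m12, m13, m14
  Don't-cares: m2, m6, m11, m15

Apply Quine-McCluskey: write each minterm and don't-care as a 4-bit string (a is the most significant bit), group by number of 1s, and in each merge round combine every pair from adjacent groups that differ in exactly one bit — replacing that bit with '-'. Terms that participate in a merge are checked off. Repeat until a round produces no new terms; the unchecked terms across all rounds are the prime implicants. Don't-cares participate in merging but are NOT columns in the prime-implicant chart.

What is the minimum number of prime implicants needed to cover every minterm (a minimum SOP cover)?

Round 0: 0000✓ 0010✓ 0011✓ 0100✓ 0101✓ 0110✓ 1000✓ 1011✓ 1100✓ 1101✓ 1110✓ 1111✓
Round 1: -000✓ -011 -100✓ -101✓ -110✓ 0-00✓ 0-10✓ 00-0✓ 001- 01-0✓ 010-✓ 1-00✓ 1-11 11-0✓ 11-1✓ 110-✓ 111-✓
Round 2: --00 -1-0 -10- 0--0 11--
PIs = {--00, -011, -1-0, -10-, 0--0, 001-, 1-11, 11--}
Coverage chart:
  m0: --00,0--0
  m3: -011,001-
  m4: --00,-1-0,-10-,0--0
  m5: -10- ←essential
  m8: --00 ←essential
  m12: --00,-1-0,-10-,11--
  m13: -10-,11--
  m14: -1-0,11--
Essential: --00, -10-
Petrick residual → -011, -1-0
Min cover (4 terms): c'd' + b'cd + bd' + bc'

4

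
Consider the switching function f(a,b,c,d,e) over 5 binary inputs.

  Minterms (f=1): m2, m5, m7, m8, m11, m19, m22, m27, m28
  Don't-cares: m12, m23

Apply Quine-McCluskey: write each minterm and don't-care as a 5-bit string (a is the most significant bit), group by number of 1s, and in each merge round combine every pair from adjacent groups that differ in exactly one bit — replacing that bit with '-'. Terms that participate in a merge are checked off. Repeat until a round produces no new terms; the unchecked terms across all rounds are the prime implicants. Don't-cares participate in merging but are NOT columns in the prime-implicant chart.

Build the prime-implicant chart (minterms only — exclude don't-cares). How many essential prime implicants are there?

6

Round 0: 00010 00101✓ 00111✓ 01000✓ 01011✓ 01100✓ 10011✓ 10110✓ 10111✓ 11011✓ 11100✓
Round 1: -0111 -1011 -1100 001-1 01-00 1-011 10-11 1011-
PIs = {-0111, -1011, -1100, 00010, 001-1, 01-00, 1-011, 10-11, 1011-}
Coverage chart:
  m2: 00010 ←essential
  m5: 001-1 ←essential
  m7: -0111,001-1
  m8: 01-00 ←essential
  m11: -1011 ←essential
  m19: 1-011,10-11
  m22: 1011- ←essential
  m27: -1011,1-011
  m28: -1100 ←essential
Essential: -1011, -1100, 00010, 001-1, 01-00, 1011-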